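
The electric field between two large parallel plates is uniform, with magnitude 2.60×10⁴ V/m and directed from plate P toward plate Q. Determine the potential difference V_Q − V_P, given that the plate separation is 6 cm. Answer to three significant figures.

In a uniform field, potential decreases in the direction of E: ΔV = −E·d for a displacement d parallel to E.
Going from P to Q is a displacement of 6 cm along the field, so V_Q − V_P = −Ed = -1560 V.

-1560 V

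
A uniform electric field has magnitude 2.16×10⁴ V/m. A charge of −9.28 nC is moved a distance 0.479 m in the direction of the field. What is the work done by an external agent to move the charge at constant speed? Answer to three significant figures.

The potential change for a displacement 0.479 m in the direction of the field is ΔV = −Ed = -1.03×10⁴ V.
W_ext = qΔV = 9.60×10⁻⁵ J.

9.60×10⁻⁵ J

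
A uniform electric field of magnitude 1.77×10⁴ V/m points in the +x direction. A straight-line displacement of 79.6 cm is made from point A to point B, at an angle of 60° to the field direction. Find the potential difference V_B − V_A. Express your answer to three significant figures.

-7040 V

Only the component of displacement along E changes the potential: ΔV = −E·d·cosθ.
ΔV = −(1.77×10⁴ V/m)(0.796 m)cos60° = -7040 V.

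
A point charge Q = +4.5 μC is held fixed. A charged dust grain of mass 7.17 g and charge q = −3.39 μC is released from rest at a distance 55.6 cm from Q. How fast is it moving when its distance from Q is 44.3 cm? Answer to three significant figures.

Only the electrostatic force acts, so mechanical energy is conserved: ½mv² = U₁ − U₂ = kQq(1/r₁ − 1/r₂).
U₁ − U₂ = (8.99×10⁹ N·m²/C²)(4.50×10⁻⁶ C)(-3.39×10⁻⁶ C)(1/0.556 − 1/0.443) = 0.0629 J.
v = √(2·0.0629/7.17×10⁻³) = 4.19 m/s.

4.19 m/s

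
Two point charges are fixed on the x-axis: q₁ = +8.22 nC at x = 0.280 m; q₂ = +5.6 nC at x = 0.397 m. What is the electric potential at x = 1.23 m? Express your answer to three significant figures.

138 V

Electric potential is a scalar, so the contributions from each charge add algebraically: V = Σ kqᵢ/rᵢ.
Distances from the field point to each charge: r₁ = 0.950 m, r₂ = 0.833 m.
V = k[(8.22×10⁻⁹)/(0.950) + (5.60×10⁻⁹)/(0.833)] = 138 V.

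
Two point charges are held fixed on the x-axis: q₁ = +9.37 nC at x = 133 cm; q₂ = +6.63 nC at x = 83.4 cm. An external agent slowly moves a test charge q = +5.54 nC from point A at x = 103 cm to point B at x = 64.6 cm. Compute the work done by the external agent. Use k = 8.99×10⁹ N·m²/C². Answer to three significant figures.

-8.02×10⁻⁷ J

For quasistatic motion the external work equals the change in potential energy: W_ext = qΔV = q(V_B − V_A).
At A: distances to the source charges are 0.300 m, 0.196 m; V_A = Σ kqᵢ/rᵢ = 585 V.
At B: distances to the source charges are 0.684 m, 0.188 m; V_B = Σ kqᵢ/rᵢ = 440 V.
ΔV = V_B − V_A = -145 V.
W_ext = qΔV = (5.54×10⁻⁹ C)(-145 V) = -8.02×10⁻⁷ J.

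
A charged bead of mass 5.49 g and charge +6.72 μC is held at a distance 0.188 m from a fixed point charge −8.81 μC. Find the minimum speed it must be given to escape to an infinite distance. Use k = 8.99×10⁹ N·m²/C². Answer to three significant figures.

32.1 m/s

To just escape, total mechanical energy must reach zero at infinity: ½mv²_min + U = 0, so ½mv²_min = −U = |kQq|/r.
|U| = |kQq|/r = (8.99×10⁹ N·m²/C²)(8.81×10⁻⁶)(6.72×10⁻⁶)/(0.188) = 2.83 J.
v_min = √(2|U|/m) = √(2·2.83/5.49×10⁻³) = 32.1 m/s.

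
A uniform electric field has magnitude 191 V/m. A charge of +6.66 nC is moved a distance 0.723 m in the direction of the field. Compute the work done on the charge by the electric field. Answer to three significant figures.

The potential change for a displacement 0.723 m in the direction of the field is ΔV = −Ed = -138 V.
W_field = −qΔV = 9.20×10⁻⁷ J.

9.20×10⁻⁷ J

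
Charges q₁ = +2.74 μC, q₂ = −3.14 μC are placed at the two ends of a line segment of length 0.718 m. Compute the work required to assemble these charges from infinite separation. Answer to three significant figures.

-0.108 J

The assembly work is the sum of pairwise potential energies, U = Σ_{i<j} kqᵢqⱼ/rᵢⱼ.
The separation is r = 0.718 m.
U = (-0.108) = -0.108 J.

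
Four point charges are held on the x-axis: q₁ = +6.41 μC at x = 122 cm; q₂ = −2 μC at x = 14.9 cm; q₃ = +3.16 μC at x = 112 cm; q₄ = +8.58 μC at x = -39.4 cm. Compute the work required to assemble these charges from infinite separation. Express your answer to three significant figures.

The work to assemble the configuration equals its total potential energy, U = Σ kqᵢqⱼ/rᵢⱼ over all pairs.
Pair separations: r₁₂ = 1.07 m, r₁₃ = 0.100 m, r₁₄ = 1.61 m, r₂₃ = 0.971 m, r₂₄ = 0.543 m, r₃₄ = 1.51 m.
Summing all 6 pair terms gives U = 1.84 J.

1.84 J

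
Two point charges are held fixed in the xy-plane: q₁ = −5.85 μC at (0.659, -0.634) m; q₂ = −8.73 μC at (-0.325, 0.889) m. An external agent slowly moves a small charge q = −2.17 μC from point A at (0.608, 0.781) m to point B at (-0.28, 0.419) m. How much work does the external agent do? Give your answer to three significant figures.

For quasistatic motion the external work equals the change in potential energy: W_ext = qΔV = q(V_B − V_A).
At A: distances to the source charges are 1.42 m, 0.939 m; V_A = Σ kqᵢ/rᵢ = -1.21×10⁵ V.
At B: distances to the source charges are 1.41 m, 0.472 m; V_B = Σ kqᵢ/rᵢ = -2.04×10⁵ V.
ΔV = V_B − V_A = -8.28×10⁴ V.
W_ext = qΔV = (-2.17×10⁻⁶ C)(-8.28×10⁴ V) = 0.180 J.

0.180 J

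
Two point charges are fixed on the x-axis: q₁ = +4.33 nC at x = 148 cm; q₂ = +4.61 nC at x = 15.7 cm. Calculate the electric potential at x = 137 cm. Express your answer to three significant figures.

Electric potential is a scalar, so the contributions from each charge add algebraically: V = Σ kqᵢ/rᵢ.
Distances from the field point to each charge: r₁ = 0.110 m, r₂ = 1.21 m.
V = k[(4.33×10⁻⁹)/(0.110) + (4.61×10⁻⁹)/(1.21)] = 388 V.

388 V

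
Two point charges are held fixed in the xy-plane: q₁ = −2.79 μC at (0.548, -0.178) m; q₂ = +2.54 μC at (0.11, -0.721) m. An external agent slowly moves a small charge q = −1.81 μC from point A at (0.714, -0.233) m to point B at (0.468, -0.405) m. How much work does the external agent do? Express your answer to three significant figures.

-0.104 J

For quasistatic motion the external work equals the change in potential energy: W_ext = qΔV = q(V_B − V_A).
At A: distances to the source charges are 0.175 m, 0.777 m; V_A = Σ kqᵢ/rᵢ = -1.14×10⁵ V.
At B: distances to the source charges are 0.241 m, 0.478 m; V_B = Σ kqᵢ/rᵢ = -5.64×10⁴ V.
ΔV = V_B − V_A = 5.76×10⁴ V.
W_ext = qΔV = (-1.81×10⁻⁶ C)(5.76×10⁴ V) = -0.104 J.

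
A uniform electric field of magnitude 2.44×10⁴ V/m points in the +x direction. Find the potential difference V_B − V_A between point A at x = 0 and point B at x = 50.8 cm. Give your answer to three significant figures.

In a uniform field, potential decreases in the direction of E: V_B − V_A = −E·Δx.
V_B − V_A = −(2.44×10⁴ V/m)(0.508 m) = -1.24×10⁴ V.

-1.24×10⁴ V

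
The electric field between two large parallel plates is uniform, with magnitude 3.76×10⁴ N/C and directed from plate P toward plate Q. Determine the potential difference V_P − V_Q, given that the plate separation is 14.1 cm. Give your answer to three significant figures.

In a uniform field, potential decreases in the direction of E: ΔV = −E·d for a displacement d parallel to E.
Going from Q to P is a displacement of 14.1 cm opposite to the field, so V_P − V_Q = +Ed = 5300 V.

5300 V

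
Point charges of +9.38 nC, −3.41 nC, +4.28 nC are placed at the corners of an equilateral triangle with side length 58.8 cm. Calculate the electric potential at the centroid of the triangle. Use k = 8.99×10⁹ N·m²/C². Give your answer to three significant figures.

271 V

Electric potential is a scalar, so the contributions from each charge add algebraically: V = Σ kqᵢ/rᵢ.
The distance from each vertex to the centroid is a/√3 = 0.339 m.
V = k[(9.38×10⁻⁹)/(0.339) + (-3.41×10⁻⁹)/(0.339) + (4.28×10⁻⁹)/(0.339)] = 271 V.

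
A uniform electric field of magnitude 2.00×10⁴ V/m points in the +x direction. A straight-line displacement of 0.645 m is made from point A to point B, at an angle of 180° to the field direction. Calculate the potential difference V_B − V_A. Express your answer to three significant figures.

1.29×10⁴ V

Only the component of displacement along E changes the potential: ΔV = −E·d·cosθ.
ΔV = −(2.00×10⁴ V/m)(0.645 m)cos180° = 1.29×10⁴ V.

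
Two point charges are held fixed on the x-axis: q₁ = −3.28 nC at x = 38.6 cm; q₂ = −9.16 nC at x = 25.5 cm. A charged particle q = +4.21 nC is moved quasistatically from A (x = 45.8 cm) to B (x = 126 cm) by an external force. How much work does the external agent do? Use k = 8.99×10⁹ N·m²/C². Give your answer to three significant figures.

For quasistatic motion the external work equals the change in potential energy: W_ext = qΔV = q(V_B − V_A).
At A: distances to the source charges are 0.0720 m, 0.203 m; V_A = Σ kqᵢ/rᵢ = -815 V.
At B: distances to the source charges are 0.874 m, 1.00 m; V_B = Σ kqᵢ/rᵢ = -116 V.
ΔV = V_B − V_A = 700 V.
W_ext = qΔV = (4.21×10⁻⁹ C)(700 V) = 2.94×10⁻⁶ J.

2.94×10⁻⁶ J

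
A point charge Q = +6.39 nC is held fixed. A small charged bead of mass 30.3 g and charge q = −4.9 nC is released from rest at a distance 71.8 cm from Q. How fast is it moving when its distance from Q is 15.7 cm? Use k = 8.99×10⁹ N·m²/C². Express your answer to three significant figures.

9.62×10⁻³ m/s

Only the electrostatic force acts, so mechanical energy is conserved: ½mv² = U₁ − U₂ = kQq(1/r₁ − 1/r₂).
U₁ − U₂ = (8.99×10⁹ N·m²/C²)(6.39×10⁻⁹ C)(-4.90×10⁻⁹ C)(1/0.718 − 1/0.157) = 1.40×10⁻⁶ J.
v = √(2·1.40×10⁻⁶/0.0303) = 9.62×10⁻³ m/s.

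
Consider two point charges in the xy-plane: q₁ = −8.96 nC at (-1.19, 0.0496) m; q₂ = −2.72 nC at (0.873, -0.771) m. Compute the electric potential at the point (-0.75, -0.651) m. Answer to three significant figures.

The total potential is the scalar sum of each charge's contribution, V = Σ kqᵢ/rᵢ.
Distances from the field point to each charge: r₁ = 0.827 m, r₂ = 1.63 m.
V = k[(-8.96×10⁻⁹)/(0.827) + (-2.72×10⁻⁹)/(1.63)] = -112 V.

-112 V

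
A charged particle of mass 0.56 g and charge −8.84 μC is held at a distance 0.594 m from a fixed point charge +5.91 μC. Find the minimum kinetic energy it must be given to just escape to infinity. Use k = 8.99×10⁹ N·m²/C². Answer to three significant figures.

0.791 J

To just escape, total mechanical energy must reach zero at infinity: ½mv²_min + U = 0, so ½mv²_min = −U = |kQq|/r.
|U| = |kQq|/r = (8.99×10⁹ N·m²/C²)(5.91×10⁻⁶)(8.84×10⁻⁶)/(0.594) = 0.791 J.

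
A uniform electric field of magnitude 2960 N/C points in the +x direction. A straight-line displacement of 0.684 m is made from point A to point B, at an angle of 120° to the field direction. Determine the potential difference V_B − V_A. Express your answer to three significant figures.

Only the component of displacement along E changes the potential: ΔV = −E·d·cosθ.
ΔV = −(2960 V/m)(0.684 m)cos120° = 1010 V.

1010 V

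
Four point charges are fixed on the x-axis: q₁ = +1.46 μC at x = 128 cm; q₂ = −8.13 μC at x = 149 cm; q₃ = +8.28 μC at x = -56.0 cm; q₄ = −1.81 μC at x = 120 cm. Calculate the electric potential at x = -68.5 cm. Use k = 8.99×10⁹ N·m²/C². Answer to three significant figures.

5.60×10⁵ V

The total potential is the scalar sum of each charge's contribution, V = Σ kqᵢ/rᵢ.
Distances from the field point to each charge: r₁ = 1.97 m, r₂ = 2.17 m, r₃ = 0.125 m, r₄ = 1.89 m.
V = k[(1.46×10⁻⁶)/(1.97) + (-8.13×10⁻⁶)/(2.17) + (8.28×10⁻⁶)/(0.125) + (-1.81×10⁻⁶)/(1.89)] = 5.60×10⁵ V.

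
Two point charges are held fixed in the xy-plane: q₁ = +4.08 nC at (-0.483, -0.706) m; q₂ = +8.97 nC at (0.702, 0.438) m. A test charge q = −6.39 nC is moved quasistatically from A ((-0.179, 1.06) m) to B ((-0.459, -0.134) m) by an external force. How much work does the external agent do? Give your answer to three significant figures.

For quasistatic motion the external work equals the change in potential energy: W_ext = qΔV = q(V_B − V_A).
At A: distances to the source charges are 1.79 m, 1.08 m; V_A = Σ kqᵢ/rᵢ = 95.2 V.
At B: distances to the source charges are 0.573 m, 1.29 m; V_B = Σ kqᵢ/rᵢ = 126 V.
ΔV = V_B − V_A = 31.1 V.
W_ext = qΔV = (-6.39×10⁻⁹ C)(31.1 V) = -1.99×10⁻⁷ J.

-1.99×10⁻⁷ J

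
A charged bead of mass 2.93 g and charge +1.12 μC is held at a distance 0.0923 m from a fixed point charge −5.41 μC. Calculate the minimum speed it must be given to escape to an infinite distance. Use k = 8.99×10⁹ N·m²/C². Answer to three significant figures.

To just escape, total mechanical energy must reach zero at infinity: ½mv²_min + U = 0, so ½mv²_min = −U = |kQq|/r.
|U| = |kQq|/r = (8.99×10⁹ N·m²/C²)(5.41×10⁻⁶)(1.12×10⁻⁶)/(0.0923) = 0.590 J.
v_min = √(2|U|/m) = √(2·0.590/2.93×10⁻³) = 20.1 m/s.

20.1 m/s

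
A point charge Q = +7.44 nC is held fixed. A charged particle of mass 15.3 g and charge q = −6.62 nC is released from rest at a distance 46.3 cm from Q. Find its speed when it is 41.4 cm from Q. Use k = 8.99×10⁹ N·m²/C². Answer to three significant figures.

Only the electrostatic force acts, so mechanical energy is conserved: ½mv² = U₁ − U₂ = kQq(1/r₁ − 1/r₂).
U₁ − U₂ = (8.99×10⁹ N·m²/C²)(7.44×10⁻⁹ C)(-6.62×10⁻⁹ C)(1/0.463 − 1/0.414) = 1.13×10⁻⁷ J.
v = √(2·1.13×10⁻⁷/0.0153) = 3.85×10⁻³ m/s.

3.85×10⁻³ m/s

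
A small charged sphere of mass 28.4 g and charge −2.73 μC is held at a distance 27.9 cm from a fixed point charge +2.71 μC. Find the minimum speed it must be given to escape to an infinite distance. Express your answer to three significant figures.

To just escape, total mechanical energy must reach zero at infinity: ½mv²_min + U = 0, so ½mv²_min = −U = |kQq|/r.
|U| = |kQq|/r = (8.99×10⁹ N·m²/C²)(2.71×10⁻⁶)(2.73×10⁻⁶)/(0.279) = 0.238 J.
v_min = √(2|U|/m) = √(2·0.238/0.0284) = 4.10 m/s.

4.10 m/s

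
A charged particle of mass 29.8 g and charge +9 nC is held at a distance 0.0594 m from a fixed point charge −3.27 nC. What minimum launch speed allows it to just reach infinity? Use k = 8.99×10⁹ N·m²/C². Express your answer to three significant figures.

0.0173 m/s

To just escape, total mechanical energy must reach zero at infinity: ½mv²_min + U = 0, so ½mv²_min = −U = |kQq|/r.
|U| = |kQq|/r = (8.99×10⁹ N·m²/C²)(3.27×10⁻⁹)(9.00×10⁻⁹)/(0.0594) = 4.45×10⁻⁶ J.
v_min = √(2|U|/m) = √(2·4.45×10⁻⁶/0.0298) = 0.0173 m/s.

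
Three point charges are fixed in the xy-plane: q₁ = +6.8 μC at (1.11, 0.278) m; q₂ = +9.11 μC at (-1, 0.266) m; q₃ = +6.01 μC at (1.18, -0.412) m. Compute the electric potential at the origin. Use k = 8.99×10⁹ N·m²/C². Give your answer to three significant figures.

Electric potential is a scalar, so the contributions from each charge add algebraically: V = Σ kqᵢ/rᵢ.
Distances from the field point to each charge: r₁ = 1.14 m, r₂ = 1.03 m, r₃ = 1.25 m.
V = k[(6.80×10⁻⁶)/(1.14) + (9.11×10⁻⁶)/(1.03) + (6.01×10⁻⁶)/(1.25)] = 1.76×10⁵ V.

1.76×10⁵ V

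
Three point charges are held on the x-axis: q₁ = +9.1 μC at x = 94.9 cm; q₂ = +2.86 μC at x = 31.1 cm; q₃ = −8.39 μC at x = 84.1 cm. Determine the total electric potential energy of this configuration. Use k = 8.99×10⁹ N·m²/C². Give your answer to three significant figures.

The assembly work is the sum of pairwise potential energies, U = Σ_{i<j} kqᵢqⱼ/rᵢⱼ.
Pair separations: r₁₂ = 0.638 m, r₁₃ = 0.108 m, r₂₃ = 0.530 m.
U = (0.367) + (-6.36) + (-0.407) = -6.40 J.

-6.40 J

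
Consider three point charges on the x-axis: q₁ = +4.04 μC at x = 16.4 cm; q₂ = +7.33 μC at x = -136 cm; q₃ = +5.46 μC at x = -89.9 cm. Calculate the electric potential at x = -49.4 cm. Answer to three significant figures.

The total potential is the scalar sum of each charge's contribution, V = Σ kqᵢ/rᵢ.
Distances from the field point to each charge: r₁ = 0.658 m, r₂ = 0.866 m, r₃ = 0.405 m.
V = k[(4.04×10⁻⁶)/(0.658) + (7.33×10⁻⁶)/(0.866) + (5.46×10⁻⁶)/(0.405)] = 2.52×10⁵ V.

2.52×10⁵ V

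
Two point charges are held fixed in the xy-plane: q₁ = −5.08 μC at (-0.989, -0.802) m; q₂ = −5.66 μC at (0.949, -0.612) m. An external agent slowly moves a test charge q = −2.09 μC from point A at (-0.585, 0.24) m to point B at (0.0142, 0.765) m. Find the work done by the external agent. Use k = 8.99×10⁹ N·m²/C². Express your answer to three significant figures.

For quasistatic motion the external work equals the change in potential energy: W_ext = qΔV = q(V_B − V_A).
At A: distances to the source charges are 1.12 m, 1.75 m; V_A = Σ kqᵢ/rᵢ = -6.99×10⁴ V.
At B: distances to the source charges are 1.86 m, 1.66 m; V_B = Σ kqᵢ/rᵢ = -5.51×10⁴ V.
ΔV = V_B − V_A = 1.47×10⁴ V.
W_ext = qΔV = (-2.09×10⁻⁶ C)(1.47×10⁴ V) = -0.0308 J.

-0.0308 J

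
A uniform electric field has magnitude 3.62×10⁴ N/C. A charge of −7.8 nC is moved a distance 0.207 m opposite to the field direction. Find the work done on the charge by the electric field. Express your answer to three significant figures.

5.84×10⁻⁵ J

The potential change for a displacement 0.207 m opposite to the field direction is ΔV = +Ed = 7490 V.
W_field = −qΔV = 5.84×10⁻⁵ J.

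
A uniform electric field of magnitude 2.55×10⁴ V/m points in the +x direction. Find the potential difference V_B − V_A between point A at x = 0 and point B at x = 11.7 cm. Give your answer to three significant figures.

In a uniform field, potential decreases in the direction of E: V_B − V_A = −E·Δx.
V_B − V_A = −(2.55×10⁴ V/m)(0.117 m) = -2980 V.

-2980 V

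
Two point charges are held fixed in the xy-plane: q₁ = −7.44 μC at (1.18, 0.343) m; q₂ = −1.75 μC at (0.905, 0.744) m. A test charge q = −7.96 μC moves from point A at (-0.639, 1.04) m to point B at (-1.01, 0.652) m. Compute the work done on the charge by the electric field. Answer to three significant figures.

The work done by the electric force is W_field = −ΔU = −q(V_B − V_A) = q(V_A − V_B).
At A: distances to the source charges are 1.95 m, 1.57 m; V_A = Σ kqᵢ/rᵢ = -4.43×10⁴ V.
At B: distances to the source charges are 2.21 m, 1.92 m; V_B = Σ kqᵢ/rᵢ = -3.84×10⁴ V.
ΔV = V_B − V_A = 5900 V.
W_field = −qΔV = −(-7.96×10⁻⁶ C)(5900 V) = 0.0469 J.

0.0469 J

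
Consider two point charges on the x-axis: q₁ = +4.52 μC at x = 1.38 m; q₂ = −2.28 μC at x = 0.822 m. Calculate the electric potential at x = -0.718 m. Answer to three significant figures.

The total potential is the scalar sum of each charge's contribution, V = Σ kqᵢ/rᵢ.
Distances from the field point to each charge: r₁ = 2.10 m, r₂ = 1.54 m.
V = k[(4.52×10⁻⁶)/(2.10) + (-2.28×10⁻⁶)/(1.54)] = 6060 V.

6060 V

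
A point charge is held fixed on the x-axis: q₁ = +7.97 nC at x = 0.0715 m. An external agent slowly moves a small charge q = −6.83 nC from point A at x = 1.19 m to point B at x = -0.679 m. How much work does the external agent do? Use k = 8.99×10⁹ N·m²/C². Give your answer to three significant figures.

For quasistatic motion the external work equals the change in potential energy: W_ext = qΔV = q(V_B − V_A).
At A: distance to the source charge is 1.12 m; V_A = kq₁/r = 64.1 V.
At B: distance to the source charge is 0.751 m; V_B = kq₁/r = 95.5 V.
ΔV = V_B − V_A = 31.4 V.
W_ext = qΔV = (-6.83×10⁻⁹ C)(31.4 V) = -2.15×10⁻⁷ J.

-2.15×10⁻⁷ J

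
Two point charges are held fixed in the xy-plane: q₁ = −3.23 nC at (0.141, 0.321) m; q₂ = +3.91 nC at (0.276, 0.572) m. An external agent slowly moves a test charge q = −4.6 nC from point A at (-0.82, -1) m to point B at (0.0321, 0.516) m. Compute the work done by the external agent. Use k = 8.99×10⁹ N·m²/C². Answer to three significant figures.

For quasistatic motion the external work equals the change in potential energy: W_ext = qΔV = q(V_B − V_A).
At A: distances to the source charges are 1.63 m, 1.92 m; V_A = Σ kqᵢ/rᵢ = 0.567 V.
At B: distances to the source charges are 0.223 m, 0.250 m; V_B = Σ kqᵢ/rᵢ = 10.5 V.
ΔV = V_B − V_A = 9.89 V.
W_ext = qΔV = (-4.60×10⁻⁹ C)(9.89 V) = -4.55×10⁻⁸ J.

-4.55×10⁻⁸ J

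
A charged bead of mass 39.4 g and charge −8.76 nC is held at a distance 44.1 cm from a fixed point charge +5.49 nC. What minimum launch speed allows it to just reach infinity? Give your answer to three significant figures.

To just escape, total mechanical energy must reach zero at infinity: ½mv²_min + U = 0, so ½mv²_min = −U = |kQq|/r.
|U| = |kQq|/r = (8.99×10⁹ N·m²/C²)(5.49×10⁻⁹)(8.76×10⁻⁹)/(0.441) = 9.80×10⁻⁷ J.
v_min = √(2|U|/m) = √(2·9.80×10⁻⁷/0.0394) = 7.05×10⁻³ m/s.

7.05×10⁻³ m/s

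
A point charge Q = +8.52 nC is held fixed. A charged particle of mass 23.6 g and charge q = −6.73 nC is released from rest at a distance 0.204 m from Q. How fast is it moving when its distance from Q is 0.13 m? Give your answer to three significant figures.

Only the electrostatic force acts, so mechanical energy is conserved: ½mv² = U₁ − U₂ = kQq(1/r₁ − 1/r₂).
U₁ − U₂ = (8.99×10⁹ N·m²/C²)(8.52×10⁻⁹ C)(-6.73×10⁻⁹ C)(1/0.204 − 1/0.130) = 1.44×10⁻⁶ J.
v = √(2·1.44×10⁻⁶/0.0236) = 0.0110 m/s.

0.0110 m/s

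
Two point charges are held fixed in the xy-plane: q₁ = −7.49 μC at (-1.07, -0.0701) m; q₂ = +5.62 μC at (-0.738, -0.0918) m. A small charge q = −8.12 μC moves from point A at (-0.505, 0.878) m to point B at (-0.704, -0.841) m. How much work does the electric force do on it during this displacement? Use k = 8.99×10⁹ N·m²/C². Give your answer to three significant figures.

The work done by the electric force is W_field = −ΔU = −q(V_B − V_A) = q(V_A − V_B).
At A: distances to the source charges are 1.10 m, 0.997 m; V_A = Σ kqᵢ/rᵢ = -1.04×10⁴ V.
At B: distances to the source charges are 0.853 m, 0.750 m; V_B = Σ kqᵢ/rᵢ = -1.15×10⁴ V.
ΔV = V_B − V_A = -1180 V.
W_field = −qΔV = −(-8.12×10⁻⁶ C)(-1180 V) = -9.61×10⁻³ J.

-9.61×10⁻³ J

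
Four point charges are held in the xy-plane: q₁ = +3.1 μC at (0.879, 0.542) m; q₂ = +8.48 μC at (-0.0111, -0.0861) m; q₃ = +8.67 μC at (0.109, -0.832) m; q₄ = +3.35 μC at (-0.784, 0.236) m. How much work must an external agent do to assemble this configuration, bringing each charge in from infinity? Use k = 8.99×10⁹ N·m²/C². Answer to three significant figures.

1.79 J

The assembly work is the sum of pairwise potential energies, U = Σ_{i<j} kqᵢqⱼ/rᵢⱼ.
Pair separations: r₁₂ = 1.09 m, r₁₃ = 1.58 m, r₁₄ = 1.69 m, r₂₃ = 0.756 m, r₂₄ = 0.837 m, r₃₄ = 1.39 m.
Summing all 6 pair terms gives U = 1.79 J.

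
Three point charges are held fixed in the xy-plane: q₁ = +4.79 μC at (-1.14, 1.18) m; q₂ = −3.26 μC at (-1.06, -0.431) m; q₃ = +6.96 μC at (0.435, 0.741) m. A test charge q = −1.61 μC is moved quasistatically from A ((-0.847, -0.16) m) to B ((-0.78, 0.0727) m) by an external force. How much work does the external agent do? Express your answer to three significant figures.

-0.0724 J

For quasistatic motion the external work equals the change in potential energy: W_ext = qΔV = q(V_B − V_A).
At A: distances to the source charges are 1.37 m, 0.345 m, 1.57 m; V_A = Σ kqᵢ/rᵢ = -1.37×10⁴ V.
At B: distances to the source charges are 1.16 m, 0.576 m, 1.39 m; V_B = Σ kqᵢ/rᵢ = 3.13×10⁴ V.
ΔV = V_B − V_A = 4.50×10⁴ V.
W_ext = qΔV = (-1.61×10⁻⁶ C)(4.50×10⁴ V) = -0.0724 J.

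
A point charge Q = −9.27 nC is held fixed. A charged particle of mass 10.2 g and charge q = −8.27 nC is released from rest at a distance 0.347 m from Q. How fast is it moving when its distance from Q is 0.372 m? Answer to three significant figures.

5.12×10⁻³ m/s

Only the electrostatic force acts, so mechanical energy is conserved: ½mv² = U₁ − U₂ = kQq(1/r₁ − 1/r₂).
U₁ − U₂ = (8.99×10⁹ N·m²/C²)(-9.27×10⁻⁹ C)(-8.27×10⁻⁹ C)(1/0.347 − 1/0.372) = 1.33×10⁻⁷ J.
v = √(2·1.33×10⁻⁷/0.0102) = 5.12×10⁻³ m/s.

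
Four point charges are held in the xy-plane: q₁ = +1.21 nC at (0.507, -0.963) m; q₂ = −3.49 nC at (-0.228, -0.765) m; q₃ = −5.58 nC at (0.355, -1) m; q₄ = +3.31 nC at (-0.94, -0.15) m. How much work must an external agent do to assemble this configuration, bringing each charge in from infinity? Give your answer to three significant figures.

-3.55×10⁻⁷ J

The work to assemble the configuration equals its total potential energy, U = Σ kqᵢqⱼ/rᵢⱼ over all pairs.
Pair separations: r₁₂ = 0.761 m, r₁₃ = 0.156 m, r₁₄ = 1.66 m, r₂₃ = 0.629 m, r₂₄ = 0.941 m, r₃₄ = 1.55 m.
Summing all 6 pair terms gives U = -3.55×10⁻⁷ J.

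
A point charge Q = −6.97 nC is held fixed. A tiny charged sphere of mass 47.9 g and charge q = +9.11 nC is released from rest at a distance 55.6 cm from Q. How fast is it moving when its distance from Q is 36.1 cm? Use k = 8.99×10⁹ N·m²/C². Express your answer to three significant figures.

4.81×10⁻³ m/s

Only the electrostatic force acts, so mechanical energy is conserved: ½mv² = U₁ − U₂ = kQq(1/r₁ − 1/r₂).
U₁ − U₂ = (8.99×10⁹ N·m²/C²)(-6.97×10⁻⁹ C)(9.11×10⁻⁹ C)(1/0.556 − 1/0.361) = 5.55×10⁻⁷ J.
v = √(2·5.55×10⁻⁷/0.0479) = 4.81×10⁻³ m/s.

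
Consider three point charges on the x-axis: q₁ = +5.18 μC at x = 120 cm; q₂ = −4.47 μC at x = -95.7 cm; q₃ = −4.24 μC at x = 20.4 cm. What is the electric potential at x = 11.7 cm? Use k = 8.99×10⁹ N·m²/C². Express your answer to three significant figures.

The total potential is the scalar sum of each charge's contribution, V = Σ kqᵢ/rᵢ.
Distances from the field point to each charge: r₁ = 1.08 m, r₂ = 1.07 m, r₃ = 0.0870 m.
V = k[(5.18×10⁻⁶)/(1.08) + (-4.47×10⁻⁶)/(1.07) + (-4.24×10⁻⁶)/(0.0870)] = -4.33×10⁵ V.

-4.33×10⁵ V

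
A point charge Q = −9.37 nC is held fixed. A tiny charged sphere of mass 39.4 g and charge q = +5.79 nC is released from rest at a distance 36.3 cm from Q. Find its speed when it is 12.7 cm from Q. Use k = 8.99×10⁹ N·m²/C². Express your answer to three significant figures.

0.0113 m/s

Only the electrostatic force acts, so mechanical energy is conserved: ½mv² = U₁ − U₂ = kQq(1/r₁ − 1/r₂).
U₁ − U₂ = (8.99×10⁹ N·m²/C²)(-9.37×10⁻⁹ C)(5.79×10⁻⁹ C)(1/0.363 − 1/0.127) = 2.50×10⁻⁶ J.
v = √(2·2.50×10⁻⁶/0.0394) = 0.0113 m/s.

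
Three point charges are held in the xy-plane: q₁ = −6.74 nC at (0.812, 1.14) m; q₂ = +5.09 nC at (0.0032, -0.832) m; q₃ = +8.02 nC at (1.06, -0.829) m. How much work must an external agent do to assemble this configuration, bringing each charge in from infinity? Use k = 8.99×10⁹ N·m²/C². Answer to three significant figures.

-4.23×10⁻⁸ J

The assembly work is the sum of pairwise potential energies, U = Σ_{i<j} kqᵢqⱼ/rᵢⱼ.
Pair separations: r₁₂ = 2.13 m, r₁₃ = 1.98 m, r₂₃ = 1.06 m.
U = (-1.45×10⁻⁷) + (-2.45×10⁻⁷) + (3.47×10⁻⁷) = -4.23×10⁻⁸ J.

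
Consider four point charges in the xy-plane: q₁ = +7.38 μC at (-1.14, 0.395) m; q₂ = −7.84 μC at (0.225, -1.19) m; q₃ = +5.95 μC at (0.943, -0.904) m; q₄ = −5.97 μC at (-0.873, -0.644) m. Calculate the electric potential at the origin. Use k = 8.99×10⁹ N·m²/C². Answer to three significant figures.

Electric potential is a scalar, so the contributions from each charge add algebraically: V = Σ kqᵢ/rᵢ.
Distances from the field point to each charge: r₁ = 1.21 m, r₂ = 1.21 m, r₃ = 1.31 m, r₄ = 1.08 m.
V = k[(7.38×10⁻⁶)/(1.21) + (-7.84×10⁻⁶)/(1.21) + (5.95×10⁻⁶)/(1.31) + (-5.97×10⁻⁶)/(1.08)] = -1.17×10⁴ V.

-1.17×10⁴ V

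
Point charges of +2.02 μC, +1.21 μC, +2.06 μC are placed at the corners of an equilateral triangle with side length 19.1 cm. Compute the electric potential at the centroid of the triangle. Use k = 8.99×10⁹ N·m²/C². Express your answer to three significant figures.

4.31×10⁵ V

The total potential is the scalar sum of each charge's contribution, V = Σ kqᵢ/rᵢ.
The distance from each vertex to the centroid is a/√3 = 0.110 m.
V = k[(2.02×10⁻⁶)/(0.110) + (1.21×10⁻⁶)/(0.110) + (2.06×10⁻⁶)/(0.110)] = 4.31×10⁵ V.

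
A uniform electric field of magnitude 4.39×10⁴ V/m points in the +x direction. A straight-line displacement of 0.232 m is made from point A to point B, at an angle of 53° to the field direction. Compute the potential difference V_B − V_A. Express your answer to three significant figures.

Only the component of displacement along E changes the potential: ΔV = −E·d·cosθ.
ΔV = −(4.39×10⁴ V/m)(0.232 m)cos53° = -6130 V.

-6130 V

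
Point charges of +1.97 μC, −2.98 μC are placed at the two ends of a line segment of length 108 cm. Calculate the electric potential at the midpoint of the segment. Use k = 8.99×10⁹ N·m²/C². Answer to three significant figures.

-1.68×10⁴ V

Electric potential is a scalar, so the contributions from each charge add algebraically: V = Σ kqᵢ/rᵢ.
Each charge is 0.540 m from the midpoint.
V = k[(1.97×10⁻⁶)/(0.540) + (-2.98×10⁻⁶)/(0.540)] = -1.68×10⁴ V.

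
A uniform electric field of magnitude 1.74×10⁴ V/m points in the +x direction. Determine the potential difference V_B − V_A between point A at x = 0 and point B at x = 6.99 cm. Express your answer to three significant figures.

In a uniform field, potential decreases in the direction of E: V_B − V_A = −E·Δx.
V_B − V_A = −(1.74×10⁴ V/m)(0.0699 m) = -1220 V.

-1220 V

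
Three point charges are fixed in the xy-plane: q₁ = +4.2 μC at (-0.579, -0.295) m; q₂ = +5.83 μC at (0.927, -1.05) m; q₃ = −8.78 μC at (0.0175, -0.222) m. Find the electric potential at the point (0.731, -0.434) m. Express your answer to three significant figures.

Electric potential is a scalar, so the contributions from each charge add algebraically: V = Σ kqᵢ/rᵢ.
Distances from the field point to each charge: r₁ = 1.32 m, r₂ = 0.646 m, r₃ = 0.744 m.
V = k[(4.20×10⁻⁶)/(1.32) + (5.83×10⁻⁶)/(0.646) + (-8.78×10⁻⁶)/(0.744)] = 3700 V.

3700 V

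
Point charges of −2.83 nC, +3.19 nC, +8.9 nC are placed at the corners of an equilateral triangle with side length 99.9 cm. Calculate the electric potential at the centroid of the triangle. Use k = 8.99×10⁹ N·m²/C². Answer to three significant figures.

Electric potential is a scalar, so the contributions from each charge add algebraically: V = Σ kqᵢ/rᵢ.
The distance from each vertex to the centroid is a/√3 = 0.577 m.
V = k[(-2.83×10⁻⁹)/(0.577) + (3.19×10⁻⁹)/(0.577) + (8.90×10⁻⁹)/(0.577)] = 144 V.

144 V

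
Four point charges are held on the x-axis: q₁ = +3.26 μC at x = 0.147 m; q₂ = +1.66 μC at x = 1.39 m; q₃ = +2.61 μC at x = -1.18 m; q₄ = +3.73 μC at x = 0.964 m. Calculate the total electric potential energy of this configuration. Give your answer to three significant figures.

0.417 J

The work to assemble the configuration equals its total potential energy, U = Σ kqᵢqⱼ/rᵢⱼ over all pairs.
Pair separations: r₁₂ = 1.24 m, r₁₃ = 1.33 m, r₁₄ = 0.817 m, r₂₃ = 2.57 m, r₂₄ = 0.426 m, r₃₄ = 2.14 m.
Summing all 6 pair terms gives U = 0.417 J.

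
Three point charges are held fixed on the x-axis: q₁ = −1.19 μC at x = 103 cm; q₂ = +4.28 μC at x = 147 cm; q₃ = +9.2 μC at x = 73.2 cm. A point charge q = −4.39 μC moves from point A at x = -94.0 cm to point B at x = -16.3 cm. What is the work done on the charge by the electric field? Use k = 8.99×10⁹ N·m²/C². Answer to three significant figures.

The work done by the electric force is W_field = −ΔU = −q(V_B − V_A) = q(V_A − V_B).
At A: distances to the source charges are 1.97 m, 2.41 m, 1.67 m; V_A = Σ kqᵢ/rᵢ = 6.00×10⁴ V.
At B: distances to the source charges are 1.19 m, 1.63 m, 0.895 m; V_B = Σ kqᵢ/rᵢ = 1.07×10⁵ V.
ΔV = V_B − V_A = 4.70×10⁴ V.
W_field = −qΔV = −(-4.39×10⁻⁶ C)(4.70×10⁴ V) = 0.206 J.

0.206 J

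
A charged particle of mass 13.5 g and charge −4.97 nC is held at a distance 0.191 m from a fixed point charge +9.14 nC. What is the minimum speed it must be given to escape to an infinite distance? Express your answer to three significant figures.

To just escape, total mechanical energy must reach zero at infinity: ½mv²_min + U = 0, so ½mv²_min = −U = |kQq|/r.
|U| = |kQq|/r = (8.99×10⁹ N·m²/C²)(9.14×10⁻⁹)(4.97×10⁻⁹)/(0.191) = 2.14×10⁻⁶ J.
v_min = √(2|U|/m) = √(2·2.14×10⁻⁶/0.0135) = 0.0178 m/s.

0.0178 m/s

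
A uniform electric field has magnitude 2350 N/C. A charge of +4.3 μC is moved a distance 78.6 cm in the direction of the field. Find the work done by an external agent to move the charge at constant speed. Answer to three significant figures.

The potential change for a displacement 78.6 cm in the direction of the field is ΔV = −Ed = -1850 V.
W_ext = qΔV = -7.94×10⁻³ J.

-7.94×10⁻³ J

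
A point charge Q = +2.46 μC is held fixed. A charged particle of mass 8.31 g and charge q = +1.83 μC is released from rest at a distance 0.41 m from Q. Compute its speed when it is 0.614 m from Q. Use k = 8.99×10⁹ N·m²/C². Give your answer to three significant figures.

Only the electrostatic force acts, so mechanical energy is conserved: ½mv² = U₁ − U₂ = kQq(1/r₁ − 1/r₂).
U₁ − U₂ = (8.99×10⁹ N·m²/C²)(2.46×10⁻⁶ C)(1.83×10⁻⁶ C)(1/0.410 − 1/0.614) = 0.0328 J.
v = √(2·0.0328/8.31×10⁻³) = 2.81 m/s.

2.81 m/s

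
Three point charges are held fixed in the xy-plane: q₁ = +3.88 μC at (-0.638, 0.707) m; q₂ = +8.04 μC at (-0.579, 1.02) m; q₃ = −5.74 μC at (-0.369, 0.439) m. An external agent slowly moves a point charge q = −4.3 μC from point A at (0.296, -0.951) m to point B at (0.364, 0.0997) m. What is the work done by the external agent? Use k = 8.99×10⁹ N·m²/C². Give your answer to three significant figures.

For quasistatic motion the external work equals the change in potential energy: W_ext = qΔV = q(V_B − V_A).
At A: distances to the source charges are 1.90 m, 2.16 m, 1.54 m; V_A = Σ kqᵢ/rᵢ = 1.84×10⁴ V.
At B: distances to the source charges are 1.17 m, 1.32 m, 0.808 m; V_B = Σ kqᵢ/rᵢ = 2.07×10⁴ V.
ΔV = V_B − V_A = 2380 V.
W_ext = qΔV = (-4.30×10⁻⁶ C)(2380 V) = -0.0102 J.

-0.0102 J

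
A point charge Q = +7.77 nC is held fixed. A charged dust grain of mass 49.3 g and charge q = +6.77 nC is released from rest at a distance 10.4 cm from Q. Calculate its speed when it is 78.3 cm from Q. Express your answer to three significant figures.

0.0126 m/s

Only the electrostatic force acts, so mechanical energy is conserved: ½mv² = U₁ − U₂ = kQq(1/r₁ − 1/r₂).
U₁ − U₂ = (8.99×10⁹ N·m²/C²)(7.77×10⁻⁹ C)(6.77×10⁻⁹ C)(1/0.104 − 1/0.783) = 3.94×10⁻⁶ J.
v = √(2·3.94×10⁻⁶/0.0493) = 0.0126 m/s.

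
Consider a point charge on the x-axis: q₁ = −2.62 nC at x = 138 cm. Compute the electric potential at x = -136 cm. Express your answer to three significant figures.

-8.60 V

Electric potential is a scalar, so the contributions from each charge add algebraically: V = Σ kqᵢ/rᵢ.
V = k[(-2.62×10⁻⁹)/(2.74)] = -8.60 V.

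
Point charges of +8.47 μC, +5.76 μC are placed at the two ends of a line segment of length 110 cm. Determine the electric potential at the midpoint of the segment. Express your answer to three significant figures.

The total potential is the scalar sum of each charge's contribution, V = Σ kqᵢ/rᵢ.
Each charge is 0.550 m from the midpoint.
V = k[(8.47×10⁻⁶)/(0.550) + (5.76×10⁻⁶)/(0.550)] = 2.33×10⁵ V.

2.33×10⁵ V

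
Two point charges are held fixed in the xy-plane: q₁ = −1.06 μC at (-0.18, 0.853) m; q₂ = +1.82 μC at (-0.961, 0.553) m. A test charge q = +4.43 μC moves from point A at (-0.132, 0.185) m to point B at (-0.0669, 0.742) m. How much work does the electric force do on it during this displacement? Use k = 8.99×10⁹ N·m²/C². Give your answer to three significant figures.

The work done by the electric force is W_field = −ΔU = −q(V_B − V_A) = q(V_A − V_B).
At A: distances to the source charges are 0.670 m, 0.907 m; V_A = Σ kqᵢ/rᵢ = 3810 V.
At B: distances to the source charges are 0.158 m, 0.914 m; V_B = Σ kqᵢ/rᵢ = -4.22×10⁴ V.
ΔV = V_B − V_A = -4.60×10⁴ V.
W_field = −qΔV = −(4.43×10⁻⁶ C)(-4.60×10⁴ V) = 0.204 J.

0.204 J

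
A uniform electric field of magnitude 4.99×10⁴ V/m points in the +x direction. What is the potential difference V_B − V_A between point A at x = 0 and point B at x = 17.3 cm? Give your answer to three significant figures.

-8630 V

In a uniform field, potential decreases in the direction of E: V_B − V_A = −E·Δx.
V_B − V_A = −(4.99×10⁴ V/m)(0.173 m) = -8630 V.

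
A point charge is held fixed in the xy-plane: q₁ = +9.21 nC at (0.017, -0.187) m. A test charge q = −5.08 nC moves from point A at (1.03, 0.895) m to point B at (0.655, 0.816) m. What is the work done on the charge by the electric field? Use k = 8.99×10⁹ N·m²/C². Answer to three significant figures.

7.01×10⁻⁸ J

The work done by the electric force is W_field = −ΔU = −q(V_B − V_A) = q(V_A − V_B).
At A: distance to the source charge is 1.48 m; V_A = kq₁/r = 55.9 V.
At B: distance to the source charge is 1.19 m; V_B = kq₁/r = 69.7 V.
ΔV = V_B − V_A = 13.8 V.
W_field = −qΔV = −(-5.08×10⁻⁹ C)(13.8 V) = 7.01×10⁻⁸ J.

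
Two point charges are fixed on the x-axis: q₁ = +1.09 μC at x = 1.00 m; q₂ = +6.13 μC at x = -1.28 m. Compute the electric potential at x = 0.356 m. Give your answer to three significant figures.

4.89×10⁴ V

The total potential is the scalar sum of each charge's contribution, V = Σ kqᵢ/rᵢ.
Distances from the field point to each charge: r₁ = 0.644 m, r₂ = 1.64 m.
V = k[(1.09×10⁻⁶)/(0.644) + (6.13×10⁻⁶)/(1.64)] = 4.89×10⁴ V.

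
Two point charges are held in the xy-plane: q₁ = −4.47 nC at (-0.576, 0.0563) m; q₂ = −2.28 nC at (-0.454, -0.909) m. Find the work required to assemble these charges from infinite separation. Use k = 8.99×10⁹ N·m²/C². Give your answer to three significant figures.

The assembly work is the sum of pairwise potential energies, U = Σ_{i<j} kqᵢqⱼ/rᵢⱼ.
Pair separations: r₁₂ = 0.973 m.
U = (9.42×10⁻⁸) = 9.42×10⁻⁸ J.

9.42×10⁻⁸ J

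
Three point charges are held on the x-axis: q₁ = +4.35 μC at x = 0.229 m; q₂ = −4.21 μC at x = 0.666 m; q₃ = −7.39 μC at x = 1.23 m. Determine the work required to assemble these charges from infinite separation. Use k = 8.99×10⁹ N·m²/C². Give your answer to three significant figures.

-0.170 J

The assembly work is the sum of pairwise potential energies, U = Σ_{i<j} kqᵢqⱼ/rᵢⱼ.
Pair separations: r₁₂ = 0.437 m, r₁₃ = 1.00 m, r₂₃ = 0.564 m.
U = (-0.377) + (-0.289) + (0.496) = -0.170 J.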